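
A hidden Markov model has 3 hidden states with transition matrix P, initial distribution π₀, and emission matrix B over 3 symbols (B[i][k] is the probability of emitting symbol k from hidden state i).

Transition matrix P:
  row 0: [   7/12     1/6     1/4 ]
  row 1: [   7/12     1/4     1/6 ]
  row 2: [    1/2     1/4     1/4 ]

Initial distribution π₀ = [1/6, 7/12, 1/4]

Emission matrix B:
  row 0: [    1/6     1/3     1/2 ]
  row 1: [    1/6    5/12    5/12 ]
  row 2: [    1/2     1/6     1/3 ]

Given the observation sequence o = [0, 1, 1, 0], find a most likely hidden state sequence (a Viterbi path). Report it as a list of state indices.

path = [2, 0, 0, 2]

t=0: δ = [2.778e-02, 9.722e-02, 1.250e-01]  (obs o_0=0)
t=1: δ = [2.083e-02, 1.302e-02, 5.208e-03]  ψ = [2, 2, 2]  (obs o_1=1)
t=2: δ = [4.051e-03, 1.447e-03, 8.681e-04]  ψ = [0, 0, 0]  (obs o_2=1)
t=3: δ = [3.938e-04, 1.125e-04, 5.064e-04]  ψ = [0, 0, 0]  (obs o_3=0)
backtrack: best end state = 2; path = [2, 0, 0, 2]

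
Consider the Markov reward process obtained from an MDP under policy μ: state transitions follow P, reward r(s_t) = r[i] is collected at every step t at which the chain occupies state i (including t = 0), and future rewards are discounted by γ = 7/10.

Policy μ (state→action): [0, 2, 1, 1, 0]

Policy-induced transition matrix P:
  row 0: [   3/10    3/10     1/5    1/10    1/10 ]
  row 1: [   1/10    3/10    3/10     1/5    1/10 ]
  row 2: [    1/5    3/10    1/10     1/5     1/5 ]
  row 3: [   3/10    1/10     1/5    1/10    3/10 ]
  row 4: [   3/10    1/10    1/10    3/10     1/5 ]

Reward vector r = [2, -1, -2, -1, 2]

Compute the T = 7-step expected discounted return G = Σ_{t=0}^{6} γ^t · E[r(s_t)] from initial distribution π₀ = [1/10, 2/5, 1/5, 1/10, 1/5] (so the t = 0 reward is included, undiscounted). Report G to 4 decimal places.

t=0: π = [0.1000, 0.4000, 0.2000, 0.1000, 0.2000], E[r] = -0.3000, γ^t·E[r] = -0.300000, running G = -0.300000
t=1: π = [0.2000, 0.2400, 0.2000, 0.2000, 0.1600], E[r] = -0.1200, γ^t·E[r] = -0.084000, running G = -0.384000
t=2: π = [0.2320, 0.2280, 0.1880, 0.1760, 0.1760], E[r] = 0.0360, γ^t·E[r] = 0.017640, running G = -0.366360
t=3: π = [0.2356, 0.2296, 0.1864, 0.1768, 0.1716], E[r] = 0.0352, γ^t·E[r] = 0.012074, running G = -0.354286
t=4: π = [0.2354, 0.2303, 0.1872, 0.1759, 0.1712], E[r] = 0.0326, γ^t·E[r] = 0.007837, running G = -0.346450
t=5: π = [0.2352, 0.2306, 0.1872, 0.1760, 0.1710], E[r] = 0.0315, γ^t·E[r] = 0.005296, running G = -0.341154
t=6: π = [0.2352, 0.2306, 0.1872, 0.1760, 0.1710], E[r] = 0.0313, γ^t·E[r] = 0.003683, running G = -0.337471

G = -0.3375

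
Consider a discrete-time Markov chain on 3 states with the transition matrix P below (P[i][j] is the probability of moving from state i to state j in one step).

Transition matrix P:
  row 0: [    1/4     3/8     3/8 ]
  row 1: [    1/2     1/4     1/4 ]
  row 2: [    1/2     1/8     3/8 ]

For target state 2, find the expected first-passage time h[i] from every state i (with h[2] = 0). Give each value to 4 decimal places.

First-step conditioning: h[2] = 0; for i ≠ 2, h[i] = 1 + Σ_k P[i][k]·h[k].
  h[0] = 1 + 1/4·h[0] + 3/8·h[1]
  h[1] = 1 + 1/2·h[0] + 1/4·h[1]
Solving the 2×2 linear system over states ≠ 2 gives exactly h = [3, 10/3, 0] (h[2] = 0 is the target).

h = [3.0000, 3.3333, 0.0000]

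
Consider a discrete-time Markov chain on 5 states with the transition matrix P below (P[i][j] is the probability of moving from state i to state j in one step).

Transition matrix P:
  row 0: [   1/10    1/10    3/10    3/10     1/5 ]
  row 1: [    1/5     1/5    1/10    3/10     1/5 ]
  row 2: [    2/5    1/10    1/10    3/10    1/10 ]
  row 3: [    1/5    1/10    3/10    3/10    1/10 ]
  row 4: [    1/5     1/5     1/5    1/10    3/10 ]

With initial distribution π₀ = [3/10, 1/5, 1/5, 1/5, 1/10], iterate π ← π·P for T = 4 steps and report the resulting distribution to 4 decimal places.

t=0: π = [0.3000, 0.2000, 0.2000, 0.2000, 0.1000]
t=1: π = [0.2100, 0.1300, 0.2100, 0.2800, 0.1700]
t=2: π = [0.2210, 0.1300, 0.2150, 0.2660, 0.1680]
t=3: π = [0.2209, 0.1298, 0.2142, 0.2664, 0.1687]
t=4: π = [0.2208, 0.1299, 0.2143, 0.2663, 0.1688]

π = [0.2208, 0.1299, 0.2143, 0.2663, 0.1688]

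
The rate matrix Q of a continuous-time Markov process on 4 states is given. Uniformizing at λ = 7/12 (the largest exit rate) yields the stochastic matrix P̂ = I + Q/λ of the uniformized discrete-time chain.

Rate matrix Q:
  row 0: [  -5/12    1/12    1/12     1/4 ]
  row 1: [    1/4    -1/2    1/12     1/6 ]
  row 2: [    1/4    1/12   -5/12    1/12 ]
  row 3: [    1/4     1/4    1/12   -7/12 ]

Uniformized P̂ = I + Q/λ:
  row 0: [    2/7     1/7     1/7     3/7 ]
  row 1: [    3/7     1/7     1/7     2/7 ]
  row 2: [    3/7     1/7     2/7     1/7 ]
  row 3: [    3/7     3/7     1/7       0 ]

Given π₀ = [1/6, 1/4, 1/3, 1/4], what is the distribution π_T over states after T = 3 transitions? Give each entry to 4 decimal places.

t=0: π = [0.1667, 0.2500, 0.3333, 0.2500]
t=1: π = [0.4048, 0.2143, 0.1905, 0.1905]
t=2: π = [0.3707, 0.1973, 0.1701, 0.2619]
t=3: π = [0.3756, 0.2177, 0.1672, 0.2396]

π = [0.3756, 0.2177, 0.1672, 0.2396]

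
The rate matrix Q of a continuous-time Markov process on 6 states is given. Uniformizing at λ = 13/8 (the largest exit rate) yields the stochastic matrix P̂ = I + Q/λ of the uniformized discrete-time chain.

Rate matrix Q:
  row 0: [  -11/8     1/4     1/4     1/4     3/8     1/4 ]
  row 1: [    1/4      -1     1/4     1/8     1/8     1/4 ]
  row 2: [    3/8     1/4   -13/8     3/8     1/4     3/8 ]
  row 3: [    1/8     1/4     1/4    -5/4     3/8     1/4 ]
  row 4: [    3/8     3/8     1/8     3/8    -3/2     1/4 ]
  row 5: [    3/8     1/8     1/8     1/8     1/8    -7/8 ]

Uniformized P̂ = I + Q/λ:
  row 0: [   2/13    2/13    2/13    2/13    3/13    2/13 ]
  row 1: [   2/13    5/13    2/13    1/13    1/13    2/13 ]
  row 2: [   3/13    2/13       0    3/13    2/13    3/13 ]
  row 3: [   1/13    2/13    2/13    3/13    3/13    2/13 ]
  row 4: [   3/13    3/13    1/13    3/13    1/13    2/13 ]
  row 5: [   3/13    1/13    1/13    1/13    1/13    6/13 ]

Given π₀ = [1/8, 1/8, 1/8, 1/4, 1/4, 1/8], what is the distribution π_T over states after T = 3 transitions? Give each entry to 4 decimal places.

π = [0.1783, 0.1921, 0.1088, 0.1530, 0.1364, 0.2313]

t=0: π = [0.1250, 0.1250, 0.1250, 0.2500, 0.2500, 0.1250]
t=1: π = [0.1731, 0.1923, 0.1058, 0.1827, 0.1442, 0.2019]
t=2: π = [0.1746, 0.1938, 0.1109, 0.1568, 0.1398, 0.2241]
t=3: π = [0.1783, 0.1921, 0.1088, 0.1530, 0.1364, 0.2313]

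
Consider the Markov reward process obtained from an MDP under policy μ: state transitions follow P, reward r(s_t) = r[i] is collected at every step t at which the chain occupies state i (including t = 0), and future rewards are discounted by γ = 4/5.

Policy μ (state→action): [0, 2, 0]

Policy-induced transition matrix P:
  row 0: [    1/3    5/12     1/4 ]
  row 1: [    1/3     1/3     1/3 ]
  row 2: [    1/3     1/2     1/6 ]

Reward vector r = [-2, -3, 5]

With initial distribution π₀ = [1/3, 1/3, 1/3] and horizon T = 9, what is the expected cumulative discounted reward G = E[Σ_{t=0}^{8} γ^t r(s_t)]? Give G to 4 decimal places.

t=0: π = [0.3333, 0.3333, 0.3333], E[r] = 0.0000, γ^t·E[r] = 0.000000, running G = 0.000000
t=1: π = [0.3333, 0.4167, 0.2500], E[r] = -0.6667, γ^t·E[r] = -0.533333, running G = -0.533333
t=2: π = [0.3333, 0.4028, 0.2639], E[r] = -0.5556, γ^t·E[r] = -0.355556, running G = -0.888889
t=3: π = [0.3333, 0.4051, 0.2616], E[r] = -0.5741, γ^t·E[r] = -0.293926, running G = -1.182815
t=4: π = [0.3333, 0.4047, 0.2620], E[r] = -0.5710, γ^t·E[r] = -0.233877, running G = -1.416691
t=5: π = [0.3333, 0.4048, 0.2619], E[r] = -0.5715, γ^t·E[r] = -0.187270, running G = -1.603961
t=6: π = [0.3333, 0.4048, 0.2619], E[r] = -0.5714, γ^t·E[r] = -0.149793, running G = -1.753755
t=7: π = [0.3333, 0.4048, 0.2619], E[r] = -0.5714, γ^t·E[r] = -0.119838, running G = -1.873592
t=8: π = [0.3333, 0.4048, 0.2619], E[r] = -0.5714, γ^t·E[r] = -0.095870, running G = -1.969462

G = -1.9695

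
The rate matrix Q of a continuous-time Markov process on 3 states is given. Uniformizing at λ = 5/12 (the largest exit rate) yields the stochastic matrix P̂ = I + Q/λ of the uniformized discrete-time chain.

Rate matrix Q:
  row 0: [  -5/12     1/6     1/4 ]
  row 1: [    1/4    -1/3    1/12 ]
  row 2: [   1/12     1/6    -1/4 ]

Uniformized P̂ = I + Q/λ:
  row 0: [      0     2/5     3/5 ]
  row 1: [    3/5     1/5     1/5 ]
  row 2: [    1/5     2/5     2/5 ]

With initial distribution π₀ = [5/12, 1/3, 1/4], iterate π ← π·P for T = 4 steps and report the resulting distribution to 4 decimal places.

π = [0.2780, 0.3333, 0.3887]

t=0: π = [0.4167, 0.3333, 0.2500]
t=1: π = [0.2500, 0.3333, 0.4167]
t=2: π = [0.2833, 0.3333, 0.3833]
t=3: π = [0.2767, 0.3333, 0.3900]
t=4: π = [0.2780, 0.3333, 0.3887]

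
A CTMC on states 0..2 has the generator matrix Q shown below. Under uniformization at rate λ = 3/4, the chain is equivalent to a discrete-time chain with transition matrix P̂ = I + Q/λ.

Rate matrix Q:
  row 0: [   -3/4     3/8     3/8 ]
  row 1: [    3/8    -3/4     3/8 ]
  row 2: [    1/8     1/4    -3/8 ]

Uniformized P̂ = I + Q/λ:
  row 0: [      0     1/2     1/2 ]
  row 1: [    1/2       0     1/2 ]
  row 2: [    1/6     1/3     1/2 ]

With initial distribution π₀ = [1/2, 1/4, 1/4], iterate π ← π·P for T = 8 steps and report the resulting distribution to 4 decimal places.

π = [0.2227, 0.2773, 0.5000]

t=0: π = [0.5000, 0.2500, 0.2500]
t=1: π = [0.1667, 0.3333, 0.5000]
t=2: π = [0.2500, 0.2500, 0.5000]
t=3: π = [0.2083, 0.2917, 0.5000]
t=4: π = [0.2292, 0.2708, 0.5000]
t=5: π = [0.2188, 0.2813, 0.5000]
t=6: π = [0.2240, 0.2760, 0.5000]
t=7: π = [0.2214, 0.2786, 0.5000]
t=8: π = [0.2227, 0.2773, 0.5000]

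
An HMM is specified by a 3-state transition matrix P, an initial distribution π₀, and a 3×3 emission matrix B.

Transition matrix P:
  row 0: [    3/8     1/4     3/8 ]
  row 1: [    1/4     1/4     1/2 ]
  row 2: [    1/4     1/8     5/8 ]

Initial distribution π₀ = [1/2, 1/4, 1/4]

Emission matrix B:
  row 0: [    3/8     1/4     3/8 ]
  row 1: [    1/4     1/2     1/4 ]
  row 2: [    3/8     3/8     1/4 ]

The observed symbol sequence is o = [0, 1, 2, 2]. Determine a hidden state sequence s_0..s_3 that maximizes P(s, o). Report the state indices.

path = [0, 2, 2, 2]

t=0: δ = [1.875e-01, 6.250e-02, 9.375e-02]  (obs o_0=0)
t=1: δ = [1.758e-02, 2.344e-02, 2.637e-02]  ψ = [0, 0, 0]  (obs o_1=1)
t=2: δ = [2.472e-03, 1.465e-03, 4.120e-03]  ψ = [0, 1, 2]  (obs o_2=2)
t=3: δ = [3.862e-04, 1.545e-04, 6.437e-04]  ψ = [2, 0, 2]  (obs o_3=2)
backtrack: best end state = 2; path = [0, 2, 2, 2]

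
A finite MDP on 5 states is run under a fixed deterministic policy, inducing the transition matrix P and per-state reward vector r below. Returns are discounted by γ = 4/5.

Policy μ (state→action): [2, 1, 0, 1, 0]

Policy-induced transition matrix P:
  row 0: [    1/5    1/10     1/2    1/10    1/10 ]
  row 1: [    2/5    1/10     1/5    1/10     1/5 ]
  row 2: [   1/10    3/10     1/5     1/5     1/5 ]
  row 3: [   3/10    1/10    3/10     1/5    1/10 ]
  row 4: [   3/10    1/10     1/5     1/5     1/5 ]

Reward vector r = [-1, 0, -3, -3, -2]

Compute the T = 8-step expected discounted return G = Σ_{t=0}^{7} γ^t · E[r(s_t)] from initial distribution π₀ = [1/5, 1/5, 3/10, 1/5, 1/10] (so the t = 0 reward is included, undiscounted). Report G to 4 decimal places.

G = -7.8864

t=0: π = [0.2000, 0.2000, 0.3000, 0.2000, 0.1000], E[r] = -1.9000, γ^t·E[r] = -1.900000, running G = -1.900000
t=1: π = [0.2400, 0.1600, 0.2800, 0.1600, 0.1600], E[r] = -1.8800, γ^t·E[r] = -1.504000, running G = -3.404000
t=2: π = [0.2360, 0.1560, 0.2880, 0.1600, 0.1600], E[r] = -1.9000, γ^t·E[r] = -1.216000, running G = -4.620000
t=3: π = [0.2344, 0.1576, 0.2868, 0.1608, 0.1604], E[r] = -1.8980, γ^t·E[r] = -0.971776, running G = -5.591776
t=4: π = [0.2350, 0.1574, 0.2864, 0.1608, 0.1605], E[r] = -1.8975, γ^t·E[r] = -0.777224, running G = -6.369000
t=5: π = [0.2350, 0.1573, 0.2866, 0.1608, 0.1604], E[r] = -1.8978, γ^t·E[r] = -0.621876, running G = -6.990877
t=6: π = [0.2349, 0.1573, 0.2866, 0.1608, 0.1604], E[r] = -1.8978, γ^t·E[r] = -0.497496, running G = -7.488372
t=7: π = [0.2349, 0.1573, 0.2866, 0.1608, 0.1604], E[r] = -1.8978, γ^t·E[r] = -0.397993, running G = -7.886365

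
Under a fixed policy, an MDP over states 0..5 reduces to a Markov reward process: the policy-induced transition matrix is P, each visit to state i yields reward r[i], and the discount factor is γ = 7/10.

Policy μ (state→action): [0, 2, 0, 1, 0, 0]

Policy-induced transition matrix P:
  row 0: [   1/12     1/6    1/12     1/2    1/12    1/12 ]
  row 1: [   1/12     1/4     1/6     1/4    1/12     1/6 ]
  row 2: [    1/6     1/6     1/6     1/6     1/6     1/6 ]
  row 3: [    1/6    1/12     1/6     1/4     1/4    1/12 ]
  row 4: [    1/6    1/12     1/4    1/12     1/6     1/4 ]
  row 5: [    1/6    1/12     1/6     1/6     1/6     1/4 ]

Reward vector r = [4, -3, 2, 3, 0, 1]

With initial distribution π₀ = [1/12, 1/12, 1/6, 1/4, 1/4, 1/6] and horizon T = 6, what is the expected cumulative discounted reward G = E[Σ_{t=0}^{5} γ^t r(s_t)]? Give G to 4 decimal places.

t=0: π = [0.0833, 0.0833, 0.1667, 0.2500, 0.2500, 0.1667], E[r] = 1.3333, γ^t·E[r] = 1.333333, running G = 1.333333
t=1: π = [0.1528, 0.1181, 0.1806, 0.2014, 0.1736, 0.1736], E[r] = 1.3958, γ^t·E[r] = 0.977083, running G = 2.310417
t=2: π = [0.1441, 0.1308, 0.1684, 0.2297, 0.1609, 0.1661], E[r] = 1.3762, γ^t·E[r] = 0.674317, running G = 2.984734
t=3: π = [0.1438, 0.1312, 0.1681, 0.2313, 0.1629, 0.1628], E[r] = 1.3744, γ^t·E[r] = 0.471427, running G = 3.456160
t=4: π = [0.1438, 0.1312, 0.1683, 0.2312, 0.1630, 0.1625], E[r] = 1.3742, γ^t·E[r] = 0.329948, running G = 3.786109
t=5: π = [0.1438, 0.1312, 0.1683, 0.2312, 0.1630, 0.1626], E[r] = 1.3741, γ^t·E[r] = 0.230948, running G = 4.017057

G = 4.0171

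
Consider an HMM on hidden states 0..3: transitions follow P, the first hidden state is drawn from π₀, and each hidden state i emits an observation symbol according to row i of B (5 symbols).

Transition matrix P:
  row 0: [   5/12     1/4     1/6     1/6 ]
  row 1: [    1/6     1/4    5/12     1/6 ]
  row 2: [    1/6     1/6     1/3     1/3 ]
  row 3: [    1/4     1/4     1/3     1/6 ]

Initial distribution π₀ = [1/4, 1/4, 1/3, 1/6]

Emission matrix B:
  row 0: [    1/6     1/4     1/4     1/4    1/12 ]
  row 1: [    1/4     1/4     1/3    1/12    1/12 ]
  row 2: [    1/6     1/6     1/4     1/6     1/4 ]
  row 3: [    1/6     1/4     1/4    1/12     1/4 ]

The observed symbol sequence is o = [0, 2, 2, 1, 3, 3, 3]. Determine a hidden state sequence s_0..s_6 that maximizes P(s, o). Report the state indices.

path = [0, 0, 0, 0, 0, 0, 0]

t=0: δ = [4.167e-02, 6.250e-02, 5.556e-02, 2.778e-02]  (obs o_0=0)
t=1: δ = [4.340e-03, 5.208e-03, 6.510e-03, 4.630e-03]  ψ = [0, 1, 1, 2]  (obs o_1=2)
t=2: δ = [4.521e-04, 4.340e-04, 5.425e-04, 5.425e-04]  ψ = [0, 1, 1, 2]  (obs o_2=2)
t=3: δ = [4.710e-05, 3.391e-05, 3.014e-05, 4.521e-05]  ψ = [0, 3, 1, 2]  (obs o_3=1)
t=4: δ = [4.906e-06, 9.811e-07, 2.512e-06, 8.372e-07]  ψ = [0, 0, 3, 2]  (obs o_4=3)
t=5: δ = [5.110e-07, 1.022e-07, 1.395e-07, 6.977e-08]  ψ = [0, 0, 2, 2]  (obs o_5=3)
t=6: δ = [5.323e-08, 1.065e-08, 1.419e-08, 7.097e-09]  ψ = [0, 0, 0, 0]  (obs o_6=3)
backtrack: best end state = 0; path = [0, 0, 0, 0, 0, 0, 0]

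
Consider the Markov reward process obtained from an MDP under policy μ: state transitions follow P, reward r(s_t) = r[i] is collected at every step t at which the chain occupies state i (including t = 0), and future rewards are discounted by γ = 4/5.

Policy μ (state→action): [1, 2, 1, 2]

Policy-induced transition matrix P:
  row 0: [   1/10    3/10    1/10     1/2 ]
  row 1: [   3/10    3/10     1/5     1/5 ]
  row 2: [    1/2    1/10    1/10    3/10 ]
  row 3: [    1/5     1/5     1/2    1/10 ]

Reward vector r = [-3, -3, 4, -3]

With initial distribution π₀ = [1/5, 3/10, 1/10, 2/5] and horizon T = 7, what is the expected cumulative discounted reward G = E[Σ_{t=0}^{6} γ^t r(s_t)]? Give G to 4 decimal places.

G = -6.0947

t=0: π = [0.2000, 0.3000, 0.1000, 0.4000], E[r] = -2.3000, γ^t·E[r] = -2.300000, running G = -2.300000
t=1: π = [0.2400, 0.2400, 0.2900, 0.2300], E[r] = -0.9700, γ^t·E[r] = -0.776000, running G = -3.076000
t=2: π = [0.2870, 0.2190, 0.2160, 0.2780], E[r] = -1.4880, γ^t·E[r] = -0.952320, running G = -4.028320
t=3: π = [0.2580, 0.2290, 0.2331, 0.2799], E[r] = -1.3683, γ^t·E[r] = -0.700570, running G = -4.728890
t=4: π = [0.2670, 0.2254, 0.2349, 0.2727], E[r] = -1.3560, γ^t·E[r] = -0.555409, running G = -5.284299
t=5: π = [0.2663, 0.2258, 0.2316, 0.2763], E[r] = -1.3786, γ^t·E[r] = -0.451743, running G = -5.736042
t=6: π = [0.2654, 0.2260, 0.2331, 0.2754], E[r] = -1.3683, γ^t·E[r] = -0.358683, running G = -6.094725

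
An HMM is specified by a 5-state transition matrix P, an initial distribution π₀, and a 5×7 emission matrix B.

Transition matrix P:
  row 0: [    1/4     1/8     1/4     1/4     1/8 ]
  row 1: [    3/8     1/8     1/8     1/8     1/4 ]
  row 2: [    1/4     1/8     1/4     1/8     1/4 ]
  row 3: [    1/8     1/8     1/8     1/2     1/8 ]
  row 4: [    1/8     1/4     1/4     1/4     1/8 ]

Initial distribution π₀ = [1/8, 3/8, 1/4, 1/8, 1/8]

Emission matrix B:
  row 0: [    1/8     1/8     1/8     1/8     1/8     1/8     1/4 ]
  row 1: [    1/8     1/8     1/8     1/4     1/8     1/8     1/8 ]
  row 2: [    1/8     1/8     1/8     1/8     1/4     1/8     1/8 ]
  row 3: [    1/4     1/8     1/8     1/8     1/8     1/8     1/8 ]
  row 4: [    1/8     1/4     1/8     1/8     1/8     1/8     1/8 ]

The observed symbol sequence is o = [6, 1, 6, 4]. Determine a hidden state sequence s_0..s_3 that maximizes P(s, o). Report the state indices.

path = [1, 0, 0, 2]

t=0: δ = [3.125e-02, 4.688e-02, 3.125e-02, 1.562e-02, 1.562e-02]  (obs o_0=6)
t=1: δ = [2.197e-03, 7.324e-04, 9.766e-04, 9.766e-04, 2.930e-03]  ψ = [1, 1, 0, 0, 1]  (obs o_1=1)
t=2: δ = [1.373e-04, 9.155e-05, 9.155e-05, 9.155e-05, 4.578e-05]  ψ = [0, 4, 4, 4, 4]  (obs o_2=6)
t=3: δ = [4.292e-06, 2.146e-06, 8.583e-06, 5.722e-06, 2.861e-06]  ψ = [0, 0, 0, 3, 1]  (obs o_3=4)
backtrack: best end state = 2; path = [1, 0, 0, 2]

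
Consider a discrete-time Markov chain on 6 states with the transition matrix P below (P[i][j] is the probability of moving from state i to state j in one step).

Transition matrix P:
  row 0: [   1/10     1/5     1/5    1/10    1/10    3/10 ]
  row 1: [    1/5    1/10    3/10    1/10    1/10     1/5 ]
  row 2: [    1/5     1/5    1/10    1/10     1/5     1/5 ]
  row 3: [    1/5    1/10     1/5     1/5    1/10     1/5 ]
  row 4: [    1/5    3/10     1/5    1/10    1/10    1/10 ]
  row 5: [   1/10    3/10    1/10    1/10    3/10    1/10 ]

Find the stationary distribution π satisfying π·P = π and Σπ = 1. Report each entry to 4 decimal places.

π = [0.1652, 0.2024, 0.1836, 0.1111, 0.1549, 0.1828]

Balance equations π_j = Σ_i π_i·P[i][j]:
  π_0 = 1/10·π_0 + 1/5·π_1 + 1/5·π_2 + 1/5·π_3 + 1/5·π_4 + 1/10·π_5
  π_1 = 1/5·π_0 + 1/10·π_1 + 1/5·π_2 + 1/10·π_3 + 3/10·π_4 + 3/10·π_5
  π_2 = 1/5·π_0 + 3/10·π_1 + 1/10·π_2 + 1/5·π_3 + 1/5·π_4 + 1/10·π_5
  π_3 = 1/10·π_0 + 1/10·π_1 + 1/10·π_2 + 1/5·π_3 + 1/10·π_4 + 1/10·π_5
  π_4 = 1/10·π_0 + 1/10·π_1 + 1/5·π_2 + 1/10·π_3 + 1/10·π_4 + 3/10·π_5
  normalize: π_0 + π_1 + π_2 + π_3 + π_4 + π_5 = 1
Solving the linear system gives exactly π = [4462/27009, 5467/27009, 551/3001, 1/9, 4184/27009, 4936/27009].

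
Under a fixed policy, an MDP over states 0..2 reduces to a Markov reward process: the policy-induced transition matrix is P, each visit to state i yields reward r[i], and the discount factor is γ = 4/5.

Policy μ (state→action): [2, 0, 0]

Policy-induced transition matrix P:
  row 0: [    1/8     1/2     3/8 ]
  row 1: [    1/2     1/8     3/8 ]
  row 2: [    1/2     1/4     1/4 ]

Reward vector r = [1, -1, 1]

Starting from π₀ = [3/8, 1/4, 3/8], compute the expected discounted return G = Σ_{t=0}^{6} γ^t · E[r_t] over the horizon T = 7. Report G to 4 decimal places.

t=0: π = [0.3750, 0.2500, 0.3750], E[r] = 0.5000, γ^t·E[r] = 0.500000, running G = 0.500000
t=1: π = [0.3594, 0.3125, 0.3281], E[r] = 0.3750, γ^t·E[r] = 0.300000, running G = 0.800000
t=2: π = [0.3652, 0.3008, 0.3340], E[r] = 0.3984, γ^t·E[r] = 0.255000, running G = 1.055000
t=3: π = [0.3630, 0.3037, 0.3333], E[r] = 0.3926, γ^t·E[r] = 0.201000, running G = 1.256000
t=4: π = [0.3639, 0.3028, 0.3333], E[r] = 0.3944, γ^t·E[r] = 0.161550, running G = 1.417550
t=5: π = [0.3636, 0.3031, 0.3333], E[r] = 0.3938, γ^t·E[r] = 0.129030, running G = 1.546580
t=6: π = [0.3637, 0.3030, 0.3333], E[r] = 0.3940, γ^t·E[r] = 0.103286, running G = 1.649866

G = 1.6499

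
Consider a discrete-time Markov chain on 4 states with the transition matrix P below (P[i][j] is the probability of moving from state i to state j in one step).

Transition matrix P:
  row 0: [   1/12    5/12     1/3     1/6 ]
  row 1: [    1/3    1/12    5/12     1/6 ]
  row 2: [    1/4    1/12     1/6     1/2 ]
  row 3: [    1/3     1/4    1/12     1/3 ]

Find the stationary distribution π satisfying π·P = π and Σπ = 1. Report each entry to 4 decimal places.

Balance equations π_j = Σ_i π_i·P[i][j]:
  π_0 = 1/12·π_0 + 1/3·π_1 + 1/4·π_2 + 1/3·π_3
  π_1 = 5/12·π_0 + 1/12·π_1 + 1/12·π_2 + 1/4·π_3
  π_2 = 1/3·π_0 + 5/12·π_1 + 1/6·π_2 + 1/12·π_3
  normalize: π_0 + π_1 + π_2 + π_3 = 1
Solving the linear system gives exactly π = [311/1240, 67/310, 59/248, 183/620].

π = [0.2508, 0.2161, 0.2379, 0.2952]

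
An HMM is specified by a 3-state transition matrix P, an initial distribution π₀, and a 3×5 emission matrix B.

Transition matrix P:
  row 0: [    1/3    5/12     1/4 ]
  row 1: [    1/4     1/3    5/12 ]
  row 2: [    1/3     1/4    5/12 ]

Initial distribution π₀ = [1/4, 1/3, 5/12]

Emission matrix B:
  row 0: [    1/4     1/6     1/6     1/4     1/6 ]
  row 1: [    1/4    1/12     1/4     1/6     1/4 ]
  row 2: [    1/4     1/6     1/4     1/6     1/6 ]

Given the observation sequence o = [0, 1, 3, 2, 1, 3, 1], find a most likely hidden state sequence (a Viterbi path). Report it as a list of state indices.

t=0: δ = [6.250e-02, 8.333e-02, 1.042e-01]  (obs o_0=0)
t=1: δ = [5.787e-03, 2.315e-03, 7.234e-03]  ψ = [2, 1, 2]  (obs o_1=1)
t=2: δ = [6.028e-04, 4.019e-04, 5.023e-04]  ψ = [2, 0, 2]  (obs o_2=3)
t=3: δ = [3.349e-05, 6.279e-05, 5.233e-05]  ψ = [0, 0, 2]  (obs o_3=2)
t=4: δ = [2.907e-06, 1.744e-06, 4.361e-06]  ψ = [2, 1, 1]  (obs o_4=1)
t=5: δ = [3.634e-07, 2.019e-07, 3.028e-07]  ψ = [2, 0, 2]  (obs o_5=3)
t=6: δ = [2.019e-08, 1.262e-08, 2.103e-08]  ψ = [0, 0, 2]  (obs o_6=1)
backtrack: best end state = 2; path = [2, 2, 0, 1, 2, 2, 2]

path = [2, 2, 0, 1, 2, 2, 2]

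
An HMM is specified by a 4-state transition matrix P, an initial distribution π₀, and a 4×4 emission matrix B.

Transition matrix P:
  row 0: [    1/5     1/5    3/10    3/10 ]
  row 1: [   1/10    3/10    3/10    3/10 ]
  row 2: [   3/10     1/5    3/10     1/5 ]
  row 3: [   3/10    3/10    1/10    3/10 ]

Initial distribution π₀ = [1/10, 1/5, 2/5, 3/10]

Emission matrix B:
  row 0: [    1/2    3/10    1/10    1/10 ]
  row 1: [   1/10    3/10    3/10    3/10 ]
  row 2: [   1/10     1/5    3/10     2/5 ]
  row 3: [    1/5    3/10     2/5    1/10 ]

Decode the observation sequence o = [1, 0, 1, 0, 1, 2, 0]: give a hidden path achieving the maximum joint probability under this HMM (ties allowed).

t=0: δ = [3.000e-02, 6.000e-02, 8.000e-02, 9.000e-02]  (obs o_0=1)
t=1: δ = [1.350e-02, 2.700e-03, 2.400e-03, 5.400e-03]  ψ = [3, 3, 2, 3]  (obs o_1=0)
t=2: δ = [8.100e-04, 8.100e-04, 8.100e-04, 1.215e-03]  ψ = [0, 0, 0, 0]  (obs o_2=1)
t=3: δ = [1.823e-04, 3.645e-05, 2.430e-05, 7.290e-05]  ψ = [3, 3, 0, 3]  (obs o_3=0)
t=4: δ = [1.093e-05, 1.093e-05, 1.093e-05, 1.640e-05]  ψ = [0, 0, 0, 0]  (obs o_4=1)
t=5: δ = [4.921e-07, 1.476e-06, 9.841e-07, 1.968e-06]  ψ = [3, 3, 0, 3]  (obs o_5=2)
t=6: δ = [2.952e-07, 5.905e-08, 4.429e-08, 1.181e-07]  ψ = [3, 3, 1, 3]  (obs o_6=0)
backtrack: best end state = 0; path = [3, 0, 3, 0, 3, 3, 0]

path = [3, 0, 3, 0, 3, 3, 0]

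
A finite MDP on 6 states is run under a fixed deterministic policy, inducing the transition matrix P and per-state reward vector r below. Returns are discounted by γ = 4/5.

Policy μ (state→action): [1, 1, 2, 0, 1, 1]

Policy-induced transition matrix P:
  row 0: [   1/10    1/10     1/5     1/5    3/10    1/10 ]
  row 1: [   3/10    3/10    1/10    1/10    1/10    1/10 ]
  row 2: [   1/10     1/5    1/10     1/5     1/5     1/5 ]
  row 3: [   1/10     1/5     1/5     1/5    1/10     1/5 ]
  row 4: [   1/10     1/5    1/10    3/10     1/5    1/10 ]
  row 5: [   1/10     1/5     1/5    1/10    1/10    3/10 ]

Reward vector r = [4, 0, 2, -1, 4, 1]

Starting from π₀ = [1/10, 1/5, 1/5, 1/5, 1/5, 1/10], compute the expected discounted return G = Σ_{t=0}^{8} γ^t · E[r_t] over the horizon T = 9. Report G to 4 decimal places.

t=0: π = [0.1000, 0.2000, 0.2000, 0.2000, 0.2000, 0.1000], E[r] = 1.5000, γ^t·E[r] = 1.500000, running G = 1.500000
t=1: π = [0.1400, 0.2100, 0.1400, 0.1900, 0.1600, 0.1600], E[r] = 1.4500, γ^t·E[r] = 1.160000, running G = 2.660000
t=2: π = [0.1420, 0.2070, 0.1490, 0.1790, 0.1580, 0.1650], E[r] = 1.4840, γ^t·E[r] = 0.949760, running G = 3.609760
t=3: π = [0.1414, 0.2065, 0.1486, 0.1786, 0.1591, 0.1658], E[r] = 1.4864, γ^t·E[r] = 0.761037, running G = 4.370797
t=4: π = [0.1413, 0.2065, 0.1486, 0.1787, 0.1591, 0.1659], E[r] = 1.4858, γ^t·E[r] = 0.608567, running G = 4.979364
t=5: π = [0.1413, 0.2065, 0.1486, 0.1787, 0.1590, 0.1659], E[r] = 1.4857, γ^t·E[r] = 0.486837, running G = 5.466201
t=6: π = [0.1413, 0.2065, 0.1486, 0.1787, 0.1590, 0.1659], E[r] = 1.4857, γ^t·E[r] = 0.389473, running G = 5.855674
t=7: π = [0.1413, 0.2065, 0.1486, 0.1787, 0.1590, 0.1659], E[r] = 1.4857, γ^t·E[r] = 0.311579, running G = 6.167253
t=8: π = [0.1413, 0.2065, 0.1486, 0.1787, 0.1590, 0.1659], E[r] = 1.4857, γ^t·E[r] = 0.249263, running G = 6.416516

G = 6.4165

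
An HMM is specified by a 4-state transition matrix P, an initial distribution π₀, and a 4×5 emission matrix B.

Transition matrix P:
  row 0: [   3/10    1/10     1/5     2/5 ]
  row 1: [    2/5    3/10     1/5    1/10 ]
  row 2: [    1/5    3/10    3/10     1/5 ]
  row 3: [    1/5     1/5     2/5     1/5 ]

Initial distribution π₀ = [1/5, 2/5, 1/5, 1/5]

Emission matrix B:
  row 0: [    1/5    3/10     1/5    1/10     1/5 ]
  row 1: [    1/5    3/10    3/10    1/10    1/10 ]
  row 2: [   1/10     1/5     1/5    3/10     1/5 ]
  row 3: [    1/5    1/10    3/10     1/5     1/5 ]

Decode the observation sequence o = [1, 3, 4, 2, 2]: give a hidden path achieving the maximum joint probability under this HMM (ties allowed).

t=0: δ = [6.000e-02, 1.200e-01, 4.000e-02, 2.000e-02]  (obs o_0=1)
t=1: δ = [4.800e-03, 3.600e-03, 7.200e-03, 4.800e-03]  ψ = [1, 1, 1, 0]  (obs o_1=3)
t=2: δ = [2.880e-04, 2.160e-04, 4.320e-04, 3.840e-04]  ψ = [0, 2, 2, 0]  (obs o_2=4)
t=3: δ = [1.728e-05, 3.888e-05, 3.072e-05, 3.456e-05]  ψ = [0, 2, 3, 0]  (obs o_3=2)
t=4: δ = [3.110e-06, 3.499e-06, 2.765e-06, 2.074e-06]  ψ = [1, 1, 3, 0]  (obs o_4=2)
backtrack: best end state = 1; path = [1, 2, 2, 1, 1]

path = [1, 2, 2, 1, 1]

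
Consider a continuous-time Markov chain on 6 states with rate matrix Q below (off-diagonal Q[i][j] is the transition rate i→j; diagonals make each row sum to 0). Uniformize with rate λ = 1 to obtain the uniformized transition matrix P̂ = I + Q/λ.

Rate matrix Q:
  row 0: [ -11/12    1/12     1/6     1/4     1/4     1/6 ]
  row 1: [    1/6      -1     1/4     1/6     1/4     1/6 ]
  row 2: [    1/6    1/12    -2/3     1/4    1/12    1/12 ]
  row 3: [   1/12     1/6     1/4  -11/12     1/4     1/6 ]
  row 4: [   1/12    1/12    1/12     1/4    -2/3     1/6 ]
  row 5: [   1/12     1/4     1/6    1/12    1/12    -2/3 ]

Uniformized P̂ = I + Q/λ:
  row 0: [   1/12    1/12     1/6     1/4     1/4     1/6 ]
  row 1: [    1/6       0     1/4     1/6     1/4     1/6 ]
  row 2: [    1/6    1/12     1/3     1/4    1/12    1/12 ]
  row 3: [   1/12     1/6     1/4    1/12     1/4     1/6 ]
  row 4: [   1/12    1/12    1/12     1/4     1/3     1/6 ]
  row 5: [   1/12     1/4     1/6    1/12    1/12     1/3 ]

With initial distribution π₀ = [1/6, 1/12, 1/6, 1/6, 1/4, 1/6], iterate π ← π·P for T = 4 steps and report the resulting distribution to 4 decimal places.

t=0: π = [0.1667, 0.0833, 0.1667, 0.1667, 0.2500, 0.1667]
t=1: π = [0.1042, 0.1181, 0.1944, 0.1875, 0.2153, 0.1806]
t=2: π = [0.1094, 0.1192, 0.2066, 0.1788, 0.2054, 0.1806]
t=3: π = [0.1105, 0.1184, 0.2088, 0.1802, 0.2026, 0.1795]
t=4: π = [0.1106, 0.1184, 0.2095, 0.1802, 0.2022, 0.1792]

π = [0.1106, 0.1184, 0.2095, 0.1802, 0.2022, 0.1792]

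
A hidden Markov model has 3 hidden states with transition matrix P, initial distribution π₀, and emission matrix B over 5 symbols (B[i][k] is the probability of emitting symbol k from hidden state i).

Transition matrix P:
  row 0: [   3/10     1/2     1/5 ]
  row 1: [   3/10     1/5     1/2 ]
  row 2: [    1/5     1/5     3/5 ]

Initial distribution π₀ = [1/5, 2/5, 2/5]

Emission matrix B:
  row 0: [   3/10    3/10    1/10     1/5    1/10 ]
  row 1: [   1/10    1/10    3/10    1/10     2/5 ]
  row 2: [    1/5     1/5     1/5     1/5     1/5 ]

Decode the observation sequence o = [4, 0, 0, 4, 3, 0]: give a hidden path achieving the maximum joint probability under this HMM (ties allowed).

path = [1, 2, 2, 2, 2, 2]

t=0: δ = [2.000e-02, 1.600e-01, 8.000e-02]  (obs o_0=4)
t=1: δ = [1.440e-02, 3.200e-03, 1.600e-02]  ψ = [1, 1, 1]  (obs o_1=0)
t=2: δ = [1.296e-03, 7.200e-04, 1.920e-03]  ψ = [0, 0, 2]  (obs o_2=0)
t=3: δ = [3.888e-05, 2.592e-04, 2.304e-04]  ψ = [0, 0, 2]  (obs o_3=4)
t=4: δ = [1.555e-05, 5.184e-06, 2.765e-05]  ψ = [1, 1, 2]  (obs o_4=3)
t=5: δ = [1.659e-06, 7.776e-07, 3.318e-06]  ψ = [2, 0, 2]  (obs o_5=0)
backtrack: best end state = 2; path = [1, 2, 2, 2, 2, 2]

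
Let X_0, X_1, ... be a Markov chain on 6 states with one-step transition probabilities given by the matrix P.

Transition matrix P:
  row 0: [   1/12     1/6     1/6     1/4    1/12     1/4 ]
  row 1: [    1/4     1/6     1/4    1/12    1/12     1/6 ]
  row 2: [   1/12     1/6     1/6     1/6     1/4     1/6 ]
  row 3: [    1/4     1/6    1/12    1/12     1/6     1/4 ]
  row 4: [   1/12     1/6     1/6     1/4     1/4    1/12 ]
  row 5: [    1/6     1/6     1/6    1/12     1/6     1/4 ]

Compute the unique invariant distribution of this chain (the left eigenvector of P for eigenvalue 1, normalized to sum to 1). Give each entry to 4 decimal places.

Balance equations π_j = Σ_i π_i·P[i][j]:
  π_0 = 1/12·π_0 + 1/4·π_1 + 1/12·π_2 + 1/4·π_3 + 1/12·π_4 + 1/6·π_5
  π_1 = 1/6·π_0 + 1/6·π_1 + 1/6·π_2 + 1/6·π_3 + 1/6·π_4 + 1/6·π_5
  π_2 = 1/6·π_0 + 1/4·π_1 + 1/6·π_2 + 1/12·π_3 + 1/6·π_4 + 1/6·π_5
  π_3 = 1/4·π_0 + 1/12·π_1 + 1/6·π_2 + 1/12·π_3 + 1/4·π_4 + 1/12·π_5
  π_4 = 1/12·π_0 + 1/12·π_1 + 1/4·π_2 + 1/6·π_3 + 1/4·π_4 + 1/6·π_5
  normalize: π_0 + π_1 + π_2 + π_3 + π_4 + π_5 = 1
Solving the linear system gives exactly π = [18613/122124, 1/6, 5129/30531, 9205/61062, 20527/122124, 5926/30531].

π = [0.1524, 0.1667, 0.1680, 0.1507, 0.1681, 0.1941]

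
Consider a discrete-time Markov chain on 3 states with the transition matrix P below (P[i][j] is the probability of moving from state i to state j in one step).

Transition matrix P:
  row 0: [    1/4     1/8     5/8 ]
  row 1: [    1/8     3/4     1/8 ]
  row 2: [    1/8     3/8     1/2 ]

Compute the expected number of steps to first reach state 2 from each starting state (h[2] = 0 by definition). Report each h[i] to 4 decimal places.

h = [2.1818, 5.0909, 0.0000]

First-step conditioning: h[2] = 0; for i ≠ 2, h[i] = 1 + Σ_k P[i][k]·h[k].
  h[0] = 1 + 1/4·h[0] + 1/8·h[1]
  h[1] = 1 + 1/8·h[0] + 3/4·h[1]
Solving the 2×2 linear system over states ≠ 2 gives exactly h = [24/11, 56/11, 0] (h[2] = 0 is the target).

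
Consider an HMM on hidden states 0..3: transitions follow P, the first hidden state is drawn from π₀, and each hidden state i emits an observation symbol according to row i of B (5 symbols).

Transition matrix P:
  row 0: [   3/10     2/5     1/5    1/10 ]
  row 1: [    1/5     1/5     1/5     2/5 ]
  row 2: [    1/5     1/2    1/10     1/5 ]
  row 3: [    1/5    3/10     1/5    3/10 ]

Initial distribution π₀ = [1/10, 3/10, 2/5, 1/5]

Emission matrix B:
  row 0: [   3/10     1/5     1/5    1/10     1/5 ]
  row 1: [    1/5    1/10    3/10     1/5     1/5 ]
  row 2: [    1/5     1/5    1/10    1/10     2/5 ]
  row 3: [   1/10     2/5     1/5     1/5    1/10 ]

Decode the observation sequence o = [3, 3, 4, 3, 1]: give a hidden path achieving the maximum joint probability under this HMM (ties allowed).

t=0: δ = [1.000e-02, 6.000e-02, 4.000e-02, 4.000e-02]  (obs o_0=3)
t=1: δ = [1.200e-03, 4.000e-03, 1.200e-03, 4.800e-03]  ψ = [1, 2, 1, 1]  (obs o_1=3)
t=2: δ = [1.920e-04, 2.880e-04, 3.840e-04, 1.600e-04]  ψ = [3, 3, 3, 1]  (obs o_2=4)
t=3: δ = [7.680e-06, 3.840e-05, 5.760e-06, 2.304e-05]  ψ = [2, 2, 1, 1]  (obs o_3=3)
t=4: δ = [1.536e-06, 7.680e-07, 1.536e-06, 6.144e-06]  ψ = [1, 1, 1, 1]  (obs o_4=1)
backtrack: best end state = 3; path = [1, 3, 2, 1, 3]

path = [1, 3, 2, 1, 3]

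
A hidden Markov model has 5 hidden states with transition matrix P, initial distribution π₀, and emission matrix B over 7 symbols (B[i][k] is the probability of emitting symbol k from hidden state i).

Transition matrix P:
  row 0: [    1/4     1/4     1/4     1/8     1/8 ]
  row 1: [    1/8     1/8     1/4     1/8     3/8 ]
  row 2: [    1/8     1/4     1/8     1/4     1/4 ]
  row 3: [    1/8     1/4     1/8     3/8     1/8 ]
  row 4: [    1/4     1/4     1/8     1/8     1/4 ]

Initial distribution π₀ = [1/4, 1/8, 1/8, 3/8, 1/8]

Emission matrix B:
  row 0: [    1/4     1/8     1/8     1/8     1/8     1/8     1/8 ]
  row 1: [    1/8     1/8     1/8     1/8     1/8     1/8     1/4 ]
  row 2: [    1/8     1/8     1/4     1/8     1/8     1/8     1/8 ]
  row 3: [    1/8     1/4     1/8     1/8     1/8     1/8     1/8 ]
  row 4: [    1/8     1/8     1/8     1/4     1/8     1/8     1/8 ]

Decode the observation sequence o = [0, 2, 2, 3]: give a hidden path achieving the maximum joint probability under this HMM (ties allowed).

t=0: δ = [6.250e-02, 1.562e-02, 1.562e-02, 4.688e-02, 1.562e-02]  (obs o_0=0)
t=1: δ = [1.953e-03, 1.953e-03, 3.906e-03, 2.197e-03, 9.766e-04]  ψ = [0, 0, 0, 3, 0]  (obs o_1=2)
t=2: δ = [6.104e-05, 1.221e-04, 1.221e-04, 1.221e-04, 1.221e-04]  ψ = [0, 2, 0, 2, 2]  (obs o_2=2)
t=3: δ = [3.815e-06, 3.815e-06, 3.815e-06, 5.722e-06, 1.144e-05]  ψ = [4, 2, 1, 3, 1]  (obs o_3=3)
backtrack: best end state = 4; path = [0, 2, 1, 4]

path = [0, 2, 1, 4]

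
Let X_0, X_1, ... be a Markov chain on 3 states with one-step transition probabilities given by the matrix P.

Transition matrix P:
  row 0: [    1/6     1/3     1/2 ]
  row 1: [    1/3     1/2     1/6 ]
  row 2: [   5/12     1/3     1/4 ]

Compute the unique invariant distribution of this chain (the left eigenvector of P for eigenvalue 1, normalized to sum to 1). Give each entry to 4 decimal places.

π = [0.3067, 0.4000, 0.2933]

Balance equations π_j = Σ_i π_i·P[i][j]:
  π_0 = 1/6·π_0 + 1/3·π_1 + 5/12·π_2
  π_1 = 1/3·π_0 + 1/2·π_1 + 1/3·π_2
  normalize: π_0 + π_1 + π_2 = 1
Solving the linear system gives exactly π = [23/75, 2/5, 22/75].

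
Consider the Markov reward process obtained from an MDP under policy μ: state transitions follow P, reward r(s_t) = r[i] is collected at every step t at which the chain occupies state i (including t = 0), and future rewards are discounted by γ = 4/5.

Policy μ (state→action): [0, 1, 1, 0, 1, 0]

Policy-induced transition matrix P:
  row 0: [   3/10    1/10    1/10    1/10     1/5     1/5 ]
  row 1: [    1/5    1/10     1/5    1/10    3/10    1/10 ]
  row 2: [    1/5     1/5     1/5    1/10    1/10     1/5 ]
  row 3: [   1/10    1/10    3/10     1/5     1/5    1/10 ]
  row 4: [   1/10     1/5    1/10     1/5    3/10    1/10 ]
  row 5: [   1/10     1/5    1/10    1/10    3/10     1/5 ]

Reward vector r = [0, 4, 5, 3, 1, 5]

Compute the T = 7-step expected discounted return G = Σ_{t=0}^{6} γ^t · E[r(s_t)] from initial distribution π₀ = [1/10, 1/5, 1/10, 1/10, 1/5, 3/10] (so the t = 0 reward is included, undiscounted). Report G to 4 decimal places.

G = 11.5479

t=0: π = [0.1000, 0.2000, 0.1000, 0.1000, 0.2000, 0.3000], E[r] = 3.3000, γ^t·E[r] = 3.300000, running G = 3.300000
t=1: π = [0.1500, 0.1600, 0.1500, 0.1300, 0.2600, 0.1500], E[r] = 2.7900, γ^t·E[r] = 2.232000, running G = 5.532000
t=2: π = [0.1610, 0.1560, 0.1570, 0.1390, 0.2420, 0.1450], E[r] = 2.7930, γ^t·E[r] = 1.787520, running G = 7.319520
t=3: π = [0.1635, 0.1544, 0.1591, 0.1381, 0.2386, 0.1463], E[r] = 2.7975, γ^t·E[r] = 1.432320, running G = 8.751840
t=4: π = [0.1641, 0.1544, 0.1590, 0.1377, 0.2380, 0.1469], E[r] = 2.7979, γ^t·E[r] = 1.146032, running G = 9.897872
t=5: π = [0.1641, 0.1544, 0.1589, 0.1376, 0.2380, 0.1470], E[r] = 2.7976, γ^t·E[r] = 0.916719, running G = 10.814591
t=6: π = [0.1642, 0.1544, 0.1588, 0.1376, 0.2381, 0.1470], E[r] = 2.7975, γ^t·E[r] = 0.733347, running G = 11.547938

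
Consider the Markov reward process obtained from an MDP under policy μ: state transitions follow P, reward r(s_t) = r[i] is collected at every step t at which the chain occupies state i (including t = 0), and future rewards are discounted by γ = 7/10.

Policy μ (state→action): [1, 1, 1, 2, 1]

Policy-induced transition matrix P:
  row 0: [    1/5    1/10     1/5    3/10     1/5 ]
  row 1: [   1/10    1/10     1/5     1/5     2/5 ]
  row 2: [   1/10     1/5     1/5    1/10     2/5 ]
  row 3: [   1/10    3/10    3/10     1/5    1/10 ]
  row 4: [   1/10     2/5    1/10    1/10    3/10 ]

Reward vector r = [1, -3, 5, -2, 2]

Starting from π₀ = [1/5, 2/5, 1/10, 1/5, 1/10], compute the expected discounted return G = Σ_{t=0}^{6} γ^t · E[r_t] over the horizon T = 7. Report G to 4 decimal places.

G = 0.6684

t=0: π = [0.2000, 0.4000, 0.1000, 0.2000, 0.1000], E[r] = -0.7000, γ^t·E[r] = -0.700000, running G = -0.700000
t=1: π = [0.1200, 0.1800, 0.2100, 0.2000, 0.2900], E[r] = 0.8100, γ^t·E[r] = 0.567000, running G = -0.133000
t=2: π = [0.1120, 0.2480, 0.1910, 0.1620, 0.2870], E[r] = 0.5730, γ^t·E[r] = 0.280770, running G = 0.147770
t=3: π = [0.1112, 0.2376, 0.1875, 0.1634, 0.3003], E[r] = 0.6097, γ^t·E[r] = 0.209127, running G = 0.356897
t=4: π = [0.1111, 0.2415, 0.1863, 0.1623, 0.2987], E[r] = 0.5909, γ^t·E[r] = 0.141863, running G = 0.498760
t=5: π = [0.1111, 0.2407, 0.1864, 0.1626, 0.2992], E[r] = 0.5940, γ^t·E[r] = 0.099830, running G = 0.598590
t=6: π = [0.1111, 0.2409, 0.1863, 0.1626, 0.2991], E[r] = 0.5931, γ^t·E[r] = 0.069777, running G = 0.668367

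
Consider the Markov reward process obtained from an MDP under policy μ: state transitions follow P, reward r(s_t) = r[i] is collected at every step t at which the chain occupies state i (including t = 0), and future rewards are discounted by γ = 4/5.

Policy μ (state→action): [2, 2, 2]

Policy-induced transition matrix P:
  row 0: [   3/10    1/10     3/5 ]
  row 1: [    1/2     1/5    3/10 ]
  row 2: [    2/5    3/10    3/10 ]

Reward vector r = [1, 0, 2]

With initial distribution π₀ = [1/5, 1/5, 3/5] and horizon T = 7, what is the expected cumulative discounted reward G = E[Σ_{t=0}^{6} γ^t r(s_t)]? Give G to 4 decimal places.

G = 4.9102

t=0: π = [0.2000, 0.2000, 0.6000], E[r] = 1.4000, γ^t·E[r] = 1.400000, running G = 1.400000
t=1: π = [0.4000, 0.2400, 0.3600], E[r] = 1.1200, γ^t·E[r] = 0.896000, running G = 2.296000
t=2: π = [0.3840, 0.1960, 0.4200], E[r] = 1.2240, γ^t·E[r] = 0.783360, running G = 3.079360
t=3: π = [0.3812, 0.2036, 0.4152], E[r] = 1.2116, γ^t·E[r] = 0.620339, running G = 3.699699
t=4: π = [0.3822, 0.2034, 0.4144], E[r] = 1.2110, γ^t·E[r] = 0.496009, running G = 4.195708
t=5: π = [0.3821, 0.2032, 0.4147], E[r] = 1.2115, γ^t·E[r] = 0.396971, running G = 4.592680
t=6: π = [0.3821, 0.2033, 0.4146], E[r] = 1.2114, γ^t·E[r] = 0.317556, running G = 4.910235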